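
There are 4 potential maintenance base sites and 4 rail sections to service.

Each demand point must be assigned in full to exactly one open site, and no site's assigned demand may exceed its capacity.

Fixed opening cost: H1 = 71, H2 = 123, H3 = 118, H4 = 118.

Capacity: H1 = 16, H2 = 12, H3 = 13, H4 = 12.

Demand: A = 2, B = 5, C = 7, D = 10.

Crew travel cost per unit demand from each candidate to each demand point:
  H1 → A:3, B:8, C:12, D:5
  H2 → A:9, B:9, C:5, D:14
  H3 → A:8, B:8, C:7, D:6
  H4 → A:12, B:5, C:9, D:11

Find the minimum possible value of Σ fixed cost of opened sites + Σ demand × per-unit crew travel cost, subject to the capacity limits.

Open {H1, H2}; cheapest assignment that respects the capacities:
  H1 (cap 16, load 12): A, D — cost 2×3 + 10×5 = 56
  H2 (cap 12, load 12): B, C — cost 5×9 + 7×5 = 80
  Shipping 136, fixed 194 → total 330.
  Any other capacity-feasible assignment to {H1, H2} ships for at least 136.
Compare {H1, H4}: its best feasible assignment gives total 333.
Compare {H1, H3}: its best feasible assignment gives total 334.
Every other set of open sites that can feasibly serve all demand totals ≥ 333 even under its best assignment. Minimum: 330.

330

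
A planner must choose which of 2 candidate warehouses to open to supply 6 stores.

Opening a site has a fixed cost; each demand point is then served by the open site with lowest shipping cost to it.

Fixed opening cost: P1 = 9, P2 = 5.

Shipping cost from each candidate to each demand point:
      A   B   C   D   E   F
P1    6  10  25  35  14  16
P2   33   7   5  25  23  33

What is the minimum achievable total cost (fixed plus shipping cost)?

Open {P1, P2}: assign each demand point to its cheapest open site.
  A→P1 6, B→P2 7, C→P2 5, D→P2 25, E→P1 14, F→P1 16
  shipping cost 73, fixed 14 → total 87.
Compare {P1}: shipping cost 106 + fixed 9 = 115.
Compare {P2}: shipping cost 126 + fixed 5 = 131.

87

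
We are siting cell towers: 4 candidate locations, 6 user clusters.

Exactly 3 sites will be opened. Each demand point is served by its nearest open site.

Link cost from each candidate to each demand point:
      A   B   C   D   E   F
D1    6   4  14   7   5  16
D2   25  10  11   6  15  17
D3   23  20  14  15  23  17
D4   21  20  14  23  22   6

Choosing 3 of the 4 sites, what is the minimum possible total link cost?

Open {D1, D2, D4}.
  A→D1 6, B→D1 4, C→D2 11, D→D2 6, E→D1 5, F→D4 6  ⇒ total 38.
Compare {D1, D3, D4}: total 42.
Compare {D1, D2, D3}: total 48.
No size-3 selection does better; minimum is 38.

38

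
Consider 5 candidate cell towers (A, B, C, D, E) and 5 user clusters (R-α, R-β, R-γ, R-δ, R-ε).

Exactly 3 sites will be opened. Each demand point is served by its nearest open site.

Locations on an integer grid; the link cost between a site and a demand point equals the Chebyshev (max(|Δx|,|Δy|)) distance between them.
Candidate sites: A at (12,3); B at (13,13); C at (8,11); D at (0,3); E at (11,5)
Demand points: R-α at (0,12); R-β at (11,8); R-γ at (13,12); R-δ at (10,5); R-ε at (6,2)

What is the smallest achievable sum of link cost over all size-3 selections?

18

Open {B, C, E}.
  R-α→C 8, R-β→C 3, R-γ→B 1, R-δ→E 1, R-ε→E 5  ⇒ total 18.
Compare {B, D, E}: total 19.
Compare {A, B, C}: total 20.
No size-3 selection does better; minimum is 18.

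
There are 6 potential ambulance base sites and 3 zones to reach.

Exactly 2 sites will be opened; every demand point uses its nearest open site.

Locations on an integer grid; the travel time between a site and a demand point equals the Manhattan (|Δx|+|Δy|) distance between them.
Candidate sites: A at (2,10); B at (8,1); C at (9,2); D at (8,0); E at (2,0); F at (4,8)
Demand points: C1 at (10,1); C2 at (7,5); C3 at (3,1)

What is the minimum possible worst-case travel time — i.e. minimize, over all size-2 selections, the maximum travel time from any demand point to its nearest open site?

5

Open {A, B}.
  Farthest demand point is C2 at travel time 5 (to B); all others are ≤ 5.
With {B, C} the worst case is 5.
With {B, D} the worst case is 5.
No size-2 selection achieves below 5.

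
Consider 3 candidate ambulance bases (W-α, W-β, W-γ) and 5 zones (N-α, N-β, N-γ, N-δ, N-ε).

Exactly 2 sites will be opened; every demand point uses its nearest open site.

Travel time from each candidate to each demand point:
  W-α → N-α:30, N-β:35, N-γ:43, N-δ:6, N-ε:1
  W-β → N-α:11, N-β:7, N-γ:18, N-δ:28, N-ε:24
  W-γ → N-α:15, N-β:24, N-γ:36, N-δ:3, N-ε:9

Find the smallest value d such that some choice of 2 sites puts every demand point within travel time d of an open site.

Open {W-α, W-β}.
  Farthest demand point is N-γ at travel time 18 (to W-β); all others are ≤ 18.
With {W-β, W-γ} the worst case is 18.
With {W-α, W-γ} the worst case is 36.
No size-2 selection achieves below 18.

18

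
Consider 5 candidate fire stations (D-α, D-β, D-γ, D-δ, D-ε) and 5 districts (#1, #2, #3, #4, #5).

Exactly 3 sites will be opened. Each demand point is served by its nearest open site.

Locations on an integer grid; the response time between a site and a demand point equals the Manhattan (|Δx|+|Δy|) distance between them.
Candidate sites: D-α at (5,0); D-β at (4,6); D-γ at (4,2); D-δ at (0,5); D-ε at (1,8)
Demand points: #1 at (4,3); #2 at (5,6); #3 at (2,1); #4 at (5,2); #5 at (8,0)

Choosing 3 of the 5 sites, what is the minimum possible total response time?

Open {D-α, D-β, D-γ}.
  #1→D-γ 1, #2→D-β 1, #3→D-γ 3, #4→D-γ 1, #5→D-α 3  ⇒ total 9.
Compare {D-β, D-γ, D-δ}: total 12.
Compare {D-β, D-γ, D-ε}: total 12.
No size-3 selection does better; minimum is 9.

9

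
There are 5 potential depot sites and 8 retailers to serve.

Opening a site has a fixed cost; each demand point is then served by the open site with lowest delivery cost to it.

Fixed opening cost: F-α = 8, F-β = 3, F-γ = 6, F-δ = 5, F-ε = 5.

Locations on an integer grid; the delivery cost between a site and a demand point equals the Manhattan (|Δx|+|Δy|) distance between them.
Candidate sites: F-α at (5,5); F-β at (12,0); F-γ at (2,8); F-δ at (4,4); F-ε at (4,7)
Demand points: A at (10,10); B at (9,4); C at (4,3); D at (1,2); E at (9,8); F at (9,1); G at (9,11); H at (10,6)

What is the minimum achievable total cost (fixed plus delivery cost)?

59

Open {F-β, F-δ, F-ε}: assign each demand point to its cheapest open site.
  A→F-ε 9, B→F-δ 5, C→F-δ 1, D→F-δ 5, E→F-ε 6, F→F-β 4, G→F-ε 9, H→F-ε 7
  delivery cost 46, fixed 13 → total 59.
Compare {F-δ, F-ε}: delivery cost 50 + fixed 10 = 60.
Compare {F-β, F-ε}: delivery cost 54 + fixed 8 = 62.
Compare {F-α, F-β}: delivery cost 52 + fixed 11 = 63.
All other subsets cost ≥ 60. Minimum total cost: 59.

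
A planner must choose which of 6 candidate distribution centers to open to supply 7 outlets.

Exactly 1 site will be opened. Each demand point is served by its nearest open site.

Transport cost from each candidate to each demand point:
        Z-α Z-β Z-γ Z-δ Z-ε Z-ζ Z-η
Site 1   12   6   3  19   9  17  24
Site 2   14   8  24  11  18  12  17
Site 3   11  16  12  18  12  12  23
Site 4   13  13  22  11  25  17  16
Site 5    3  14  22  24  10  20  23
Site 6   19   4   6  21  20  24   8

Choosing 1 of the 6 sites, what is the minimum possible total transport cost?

90

Open {Site 1}.
  Z-α→Site 1 12, Z-β→Site 1 6, Z-γ→Site 1 3, Z-δ→Site 1 19, Z-ε→Site 1 9, Z-ζ→Site 1 17, Z-η→Site 1 24  ⇒ total 90.
Compare {Site 6}: total 102.
Compare {Site 2}: total 104.
No size-1 selection does better; minimum is 90.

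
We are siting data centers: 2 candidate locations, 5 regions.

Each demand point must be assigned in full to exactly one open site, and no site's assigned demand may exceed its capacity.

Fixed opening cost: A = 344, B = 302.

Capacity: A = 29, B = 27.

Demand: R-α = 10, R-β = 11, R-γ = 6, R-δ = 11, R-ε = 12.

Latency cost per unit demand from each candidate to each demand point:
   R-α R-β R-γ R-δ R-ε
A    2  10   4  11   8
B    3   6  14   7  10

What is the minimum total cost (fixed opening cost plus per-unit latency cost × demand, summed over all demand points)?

Open {A, B}; cheapest assignment that respects the capacities:
  A (cap 29, load 28): R-α, R-γ, R-ε — cost 10×2 + 6×4 + 12×8 = 140
  B (cap 27, load 22): R-β, R-δ — cost 11×6 + 11×7 = 143
  Shipping 283, fixed 646 → total 929.
  Any other capacity-feasible assignment to {A, B} ships for at least 283.
Total demand is 50 and no other set of sites has combined capacity ≥ 50, so {A, B} is the only feasible choice of open sites. Minimum: 929.

929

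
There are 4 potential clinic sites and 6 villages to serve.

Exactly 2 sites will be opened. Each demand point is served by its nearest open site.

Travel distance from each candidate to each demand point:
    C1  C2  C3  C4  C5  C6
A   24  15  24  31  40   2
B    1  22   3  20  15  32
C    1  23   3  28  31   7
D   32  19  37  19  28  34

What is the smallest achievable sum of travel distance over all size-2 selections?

56

Open {A, B}.
  C1→B 1, C2→A 15, C3→B 3, C4→B 20, C5→B 15, C6→A 2  ⇒ total 56.
Compare {B, C}: total 68.
Compare {C, D}: total 77.
No size-2 selection does better; minimum is 56.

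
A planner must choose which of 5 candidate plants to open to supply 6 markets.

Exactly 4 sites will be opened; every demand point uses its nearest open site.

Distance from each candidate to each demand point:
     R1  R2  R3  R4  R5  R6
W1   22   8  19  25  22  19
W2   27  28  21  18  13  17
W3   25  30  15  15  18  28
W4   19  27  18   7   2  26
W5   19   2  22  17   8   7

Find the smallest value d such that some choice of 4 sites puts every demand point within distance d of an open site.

19

Open {W1, W2, W3, W4}.
  Farthest demand point is R1 at distance 19 (to W4); all others are ≤ 19.
With {W1, W2, W3, W5} the worst case is 19.
With {W1, W2, W4, W5} the worst case is 19.
No size-4 selection achieves below 19.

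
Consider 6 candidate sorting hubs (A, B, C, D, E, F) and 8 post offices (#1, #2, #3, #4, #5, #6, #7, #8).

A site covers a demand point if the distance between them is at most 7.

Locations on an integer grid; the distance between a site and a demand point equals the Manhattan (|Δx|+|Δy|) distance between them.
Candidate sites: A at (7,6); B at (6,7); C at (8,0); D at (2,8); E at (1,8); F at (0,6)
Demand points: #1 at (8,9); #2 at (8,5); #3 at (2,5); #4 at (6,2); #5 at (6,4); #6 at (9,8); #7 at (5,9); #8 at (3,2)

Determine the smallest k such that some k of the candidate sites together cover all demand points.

Coverage sets (demand points within 7 of each site):
  A: {#1, #2, #3, #4, #5, #6, #7}
  B: {#1, #2, #3, #4, #5, #6, #7}
  C: {#2, #4, #5, #8}
  D: {#1, #3, #6, #7, #8}
  E: {#3, #7}
  F: {#3, #8}
No single site covers all 8 demand points.
But {A, C} covers everything, so the minimum is 2.

2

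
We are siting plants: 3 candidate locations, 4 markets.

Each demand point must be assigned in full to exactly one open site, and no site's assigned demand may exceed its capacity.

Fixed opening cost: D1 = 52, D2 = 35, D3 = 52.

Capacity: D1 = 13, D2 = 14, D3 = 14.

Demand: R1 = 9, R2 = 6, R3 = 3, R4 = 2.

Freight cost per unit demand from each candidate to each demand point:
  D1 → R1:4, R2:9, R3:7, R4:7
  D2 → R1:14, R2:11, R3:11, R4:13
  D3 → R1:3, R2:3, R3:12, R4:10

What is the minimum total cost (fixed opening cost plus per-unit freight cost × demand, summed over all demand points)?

Open {D1, D3}; cheapest assignment that respects the capacities:
  D1 (cap 13, load 12): R1, R3 — cost 9×4 + 3×7 = 57
  D3 (cap 14, load 8): R2, R4 — cost 6×3 + 2×10 = 38
  Shipping 95, fixed 104 → total 199.
  Any other capacity-feasible assignment to {D1, D3} ships for at least 95.
Compare {D2, D3}: its best feasible assignment gives total 233.
Compare {D1, D2, D3}: its best feasible assignment gives total 234.
Every other set of open sites that can feasibly serve all demand totals ≥ 233 even under its best assignment. Minimum: 199.

199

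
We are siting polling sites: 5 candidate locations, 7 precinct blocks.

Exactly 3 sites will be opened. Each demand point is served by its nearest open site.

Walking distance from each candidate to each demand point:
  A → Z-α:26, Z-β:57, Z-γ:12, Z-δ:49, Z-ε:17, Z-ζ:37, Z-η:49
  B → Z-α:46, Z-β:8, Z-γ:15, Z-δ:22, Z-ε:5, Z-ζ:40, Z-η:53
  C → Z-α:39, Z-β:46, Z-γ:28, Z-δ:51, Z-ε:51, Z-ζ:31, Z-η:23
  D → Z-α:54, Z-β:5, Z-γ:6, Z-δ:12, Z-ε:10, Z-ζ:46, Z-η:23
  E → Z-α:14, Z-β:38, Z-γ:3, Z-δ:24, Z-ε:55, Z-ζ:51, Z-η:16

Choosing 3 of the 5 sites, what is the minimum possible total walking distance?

91

Open {C, D, E}.
  Z-α→E 14, Z-β→D 5, Z-γ→E 3, Z-δ→D 12, Z-ε→D 10, Z-ζ→C 31, Z-η→E 16  ⇒ total 91.
Compare {B, D, E}: total 95.
Compare {A, D, E}: total 97.
No size-3 selection does better; minimum is 91.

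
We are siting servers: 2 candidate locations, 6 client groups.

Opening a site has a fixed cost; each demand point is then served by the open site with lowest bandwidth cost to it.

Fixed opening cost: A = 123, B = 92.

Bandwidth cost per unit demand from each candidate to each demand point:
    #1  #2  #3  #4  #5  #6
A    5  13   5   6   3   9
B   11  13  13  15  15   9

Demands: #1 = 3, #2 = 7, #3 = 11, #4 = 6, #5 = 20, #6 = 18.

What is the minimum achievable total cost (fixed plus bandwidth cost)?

Open {A}: assign each demand point to its cheapest open site.
  #1→A 3×5=15, #2→A 7×13=91, #3→A 11×5=55, #4→A 6×6=36, #5→A 20×3=60, #6→A 18×9=162
  bandwidth cost 419, fixed 123 → total 542.
Compare {A, B}: bandwidth cost 419 + fixed 215 = 634.
Compare {B}: bandwidth cost 819 + fixed 92 = 911.

542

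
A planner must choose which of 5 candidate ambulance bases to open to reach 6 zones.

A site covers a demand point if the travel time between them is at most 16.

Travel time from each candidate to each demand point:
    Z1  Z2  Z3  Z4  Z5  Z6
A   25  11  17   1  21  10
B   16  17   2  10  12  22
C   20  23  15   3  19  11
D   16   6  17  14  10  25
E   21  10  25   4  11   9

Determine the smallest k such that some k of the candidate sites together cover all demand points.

Coverage sets (demand points within 16 of each site):
  A: {Z2, Z4, Z6}
  B: {Z1, Z3, Z4, Z5}
  C: {Z3, Z4, Z6}
  D: {Z1, Z2, Z4, Z5}
  E: {Z2, Z4, Z5, Z6}
No single site covers all 6 demand points.
But {A, B} covers everything, so the minimum is 2.

2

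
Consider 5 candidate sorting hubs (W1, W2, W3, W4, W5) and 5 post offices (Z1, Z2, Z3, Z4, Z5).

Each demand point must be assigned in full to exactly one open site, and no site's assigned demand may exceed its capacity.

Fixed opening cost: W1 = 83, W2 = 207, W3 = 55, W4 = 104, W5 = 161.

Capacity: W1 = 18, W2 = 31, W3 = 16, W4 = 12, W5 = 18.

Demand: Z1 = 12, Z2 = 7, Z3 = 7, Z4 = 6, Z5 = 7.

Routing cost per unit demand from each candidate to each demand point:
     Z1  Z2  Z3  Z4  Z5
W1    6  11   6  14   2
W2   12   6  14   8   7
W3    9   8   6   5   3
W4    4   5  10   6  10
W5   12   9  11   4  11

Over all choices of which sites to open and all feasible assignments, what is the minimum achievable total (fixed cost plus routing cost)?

Open {W1, W3, W4}; cheapest assignment that respects the capacities:
  W1 (cap 18, load 14): Z3, Z5 — cost 7×6 + 7×2 = 56
  W3 (cap 16, load 13): Z2, Z4 — cost 7×8 + 6×5 = 86
  W4 (cap 12, load 12): Z1 — cost 12×4 = 48
  Shipping 190, fixed 242 → total 432.
  Any other capacity-feasible assignment to {W1, W3, W4} ships for at least 190.
Compare {W3, W4, W5}: its best feasible assignment gives total 518.
Compare {W1, W3, W5}: its best feasible assignment gives total 521.
Every other set of open sites that can feasibly serve all demand totals ≥ 518 even under its best assignment. Minimum: 432.

432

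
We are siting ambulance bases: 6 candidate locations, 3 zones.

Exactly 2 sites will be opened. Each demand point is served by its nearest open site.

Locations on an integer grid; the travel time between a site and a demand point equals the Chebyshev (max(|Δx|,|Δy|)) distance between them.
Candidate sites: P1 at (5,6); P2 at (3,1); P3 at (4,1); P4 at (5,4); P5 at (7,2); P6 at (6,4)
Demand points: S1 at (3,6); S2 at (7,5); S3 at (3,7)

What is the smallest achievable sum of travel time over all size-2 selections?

5

Open {P1, P6}.
  S1→P1 2, S2→P6 1, S3→P1 2  ⇒ total 5.
Compare {P1, P2}: total 6.
Compare {P1, P3}: total 6.
No size-2 selection does better; minimum is 5.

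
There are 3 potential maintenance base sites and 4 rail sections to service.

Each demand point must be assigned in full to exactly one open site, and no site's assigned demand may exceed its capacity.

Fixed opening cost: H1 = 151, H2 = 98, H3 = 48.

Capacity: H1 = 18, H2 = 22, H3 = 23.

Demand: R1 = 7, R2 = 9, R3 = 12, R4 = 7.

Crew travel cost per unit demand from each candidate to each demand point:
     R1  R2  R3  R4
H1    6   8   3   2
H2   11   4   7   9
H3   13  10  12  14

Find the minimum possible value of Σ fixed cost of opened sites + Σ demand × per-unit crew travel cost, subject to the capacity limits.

425

Open {H1, H2}; cheapest assignment that respects the capacities:
  H1 (cap 18, load 14): R1, R4 — cost 7×6 + 7×2 = 56
  H2 (cap 22, load 21): R2, R3 — cost 9×4 + 12×7 = 120
  Shipping 176, fixed 249 → total 425.
  Any other capacity-feasible assignment to {H1, H2} ships for at least 176.
Compare {H2, H3}: its best feasible assignment gives total 455.
Compare {H1, H2, H3}: its best feasible assignment gives total 473.
Every other set of open sites that can feasibly serve all demand totals ≥ 455 even under its best assignment. Minimum: 425.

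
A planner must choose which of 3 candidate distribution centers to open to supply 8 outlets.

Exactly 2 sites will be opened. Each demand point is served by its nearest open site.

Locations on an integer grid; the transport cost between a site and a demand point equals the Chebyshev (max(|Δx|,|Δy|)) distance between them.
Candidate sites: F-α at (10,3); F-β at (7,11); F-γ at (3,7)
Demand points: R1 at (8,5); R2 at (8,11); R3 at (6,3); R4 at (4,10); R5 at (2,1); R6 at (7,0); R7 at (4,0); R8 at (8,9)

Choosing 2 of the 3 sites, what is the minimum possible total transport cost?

29

Open {F-α, F-β}.
  R1→F-α 2, R2→F-β 1, R3→F-α 4, R4→F-β 3, R5→F-α 8, R6→F-α 3, R7→F-α 6, R8→F-β 2  ⇒ total 29.
Compare {F-α, F-γ}: total 34.
Compare {F-β, F-γ}: total 35.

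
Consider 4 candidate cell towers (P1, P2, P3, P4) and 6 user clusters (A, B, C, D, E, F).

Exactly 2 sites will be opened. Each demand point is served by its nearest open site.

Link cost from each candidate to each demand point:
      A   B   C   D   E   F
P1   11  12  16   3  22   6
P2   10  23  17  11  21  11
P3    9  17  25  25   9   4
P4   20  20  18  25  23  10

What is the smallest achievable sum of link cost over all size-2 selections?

Open {P1, P3}.
  A→P3 9, B→P1 12, C→P1 16, D→P1 3, E→P3 9, F→P3 4  ⇒ total 53.
Compare {P2, P3}: total 67.
Compare {P1, P2}: total 68.
No size-2 selection does better; minimum is 53.

53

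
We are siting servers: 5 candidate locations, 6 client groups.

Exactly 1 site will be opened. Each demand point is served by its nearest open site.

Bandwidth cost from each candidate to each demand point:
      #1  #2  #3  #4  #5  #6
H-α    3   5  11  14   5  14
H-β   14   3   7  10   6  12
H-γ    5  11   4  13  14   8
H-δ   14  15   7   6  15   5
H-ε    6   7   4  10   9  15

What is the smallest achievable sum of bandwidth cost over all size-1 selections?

Open {H-ε}.
  #1→H-ε 6, #2→H-ε 7, #3→H-ε 4, #4→H-ε 10, #5→H-ε 9, #6→H-ε 15  ⇒ total 51.
Compare {H-α}: total 52.
Compare {H-β}: total 52.
No size-1 selection does better; minimum is 51.

51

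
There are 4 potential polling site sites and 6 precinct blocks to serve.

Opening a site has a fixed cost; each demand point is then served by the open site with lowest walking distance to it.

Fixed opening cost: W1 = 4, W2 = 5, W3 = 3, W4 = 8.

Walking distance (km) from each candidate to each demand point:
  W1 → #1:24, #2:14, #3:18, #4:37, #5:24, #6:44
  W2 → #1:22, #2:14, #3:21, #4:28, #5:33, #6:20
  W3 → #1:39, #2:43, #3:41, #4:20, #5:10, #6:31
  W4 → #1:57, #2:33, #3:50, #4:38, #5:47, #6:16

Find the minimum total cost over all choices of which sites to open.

Open {W2, W3}: assign each demand point to its cheapest open site.
  #1→W2 22, #2→W2 14, #3→W2 21, #4→W3 20, #5→W3 10, #6→W2 20
  walking distance 107, fixed 8 → total 115.
Compare {W1, W2, W3}: walking distance 104 + fixed 12 = 116.
Compare {W1, W3, W4}: walking distance 102 + fixed 15 = 117.
Compare {W2, W3, W4}: walking distance 103 + fixed 16 = 119.
All other subsets cost ≥ 116. Minimum total cost: 115.

115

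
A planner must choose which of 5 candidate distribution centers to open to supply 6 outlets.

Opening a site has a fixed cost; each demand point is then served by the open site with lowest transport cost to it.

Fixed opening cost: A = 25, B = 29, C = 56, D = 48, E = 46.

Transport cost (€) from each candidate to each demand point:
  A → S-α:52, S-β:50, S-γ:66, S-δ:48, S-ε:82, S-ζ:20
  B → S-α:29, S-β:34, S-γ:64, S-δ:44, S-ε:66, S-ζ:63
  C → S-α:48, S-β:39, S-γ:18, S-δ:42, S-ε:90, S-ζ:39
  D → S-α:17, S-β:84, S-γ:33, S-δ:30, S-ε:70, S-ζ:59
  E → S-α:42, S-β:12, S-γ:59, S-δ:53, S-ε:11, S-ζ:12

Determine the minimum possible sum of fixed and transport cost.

209

Open {D, E}: assign each demand point to its cheapest open site.
  S-α→D 17, S-β→E 12, S-γ→D 33, S-δ→D 30, S-ε→E 11, S-ζ→E 12
  transport cost 115, fixed 94 → total 209.
Compare {A, D, E}: transport cost 115 + fixed 119 = 234.
Compare {E}: transport cost 189 + fixed 46 = 235.
Compare {B, D, E}: transport cost 115 + fixed 123 = 238.
All other subsets cost ≥ 234. Minimum total cost: 209.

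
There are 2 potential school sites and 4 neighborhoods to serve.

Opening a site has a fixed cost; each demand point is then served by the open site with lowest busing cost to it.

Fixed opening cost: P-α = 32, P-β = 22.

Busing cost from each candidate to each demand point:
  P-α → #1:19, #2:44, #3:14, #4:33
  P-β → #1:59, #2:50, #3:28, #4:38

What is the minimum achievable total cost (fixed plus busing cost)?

Open {P-α}: assign each demand point to its cheapest open site.
  #1→P-α 19, #2→P-α 44, #3→P-α 14, #4→P-α 33
  busing cost 110, fixed 32 → total 142.
Compare {P-α, P-β}: busing cost 110 + fixed 54 = 164.
Compare {P-β}: busing cost 175 + fixed 22 = 197.

142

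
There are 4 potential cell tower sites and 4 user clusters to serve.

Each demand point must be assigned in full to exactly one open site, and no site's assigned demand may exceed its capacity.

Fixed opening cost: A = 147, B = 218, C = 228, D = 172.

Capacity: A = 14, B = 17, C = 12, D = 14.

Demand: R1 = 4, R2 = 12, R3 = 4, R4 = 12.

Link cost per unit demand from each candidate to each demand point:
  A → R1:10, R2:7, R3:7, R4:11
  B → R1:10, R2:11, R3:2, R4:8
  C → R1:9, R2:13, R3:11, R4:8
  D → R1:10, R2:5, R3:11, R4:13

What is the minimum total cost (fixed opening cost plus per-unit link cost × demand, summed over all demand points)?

Open {A, B, D}; cheapest assignment that respects the capacities:
  A (cap 14, load 4): R1 — cost 4×10 = 40
  B (cap 17, load 16): R3, R4 — cost 4×2 + 12×8 = 104
  D (cap 14, load 12): R2 — cost 12×5 = 60
  Shipping 204, fixed 537 → total 741.
  Any other capacity-feasible assignment to {A, B, D} ships for at least 204.
Compare {A, C, D}: its best feasible assignment gives total 771.
Compare {A, B, C}: its best feasible assignment gives total 817.
Every other set of open sites that can feasibly serve all demand totals ≥ 771 even under its best assignment. Minimum: 741.

741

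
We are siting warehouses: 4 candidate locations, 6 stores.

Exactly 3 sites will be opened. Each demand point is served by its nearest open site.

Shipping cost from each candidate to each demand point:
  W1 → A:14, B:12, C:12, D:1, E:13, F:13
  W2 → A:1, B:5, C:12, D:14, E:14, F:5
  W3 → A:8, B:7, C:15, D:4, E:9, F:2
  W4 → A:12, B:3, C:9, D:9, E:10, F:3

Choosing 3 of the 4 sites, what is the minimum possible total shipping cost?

27

Open {W1, W2, W4}.
  A→W2 1, B→W4 3, C→W4 9, D→W1 1, E→W4 10, F→W4 3  ⇒ total 27.
Compare {W2, W3, W4}: total 28.
Compare {W1, W2, W3}: total 30.
No size-3 selection does better; minimum is 27.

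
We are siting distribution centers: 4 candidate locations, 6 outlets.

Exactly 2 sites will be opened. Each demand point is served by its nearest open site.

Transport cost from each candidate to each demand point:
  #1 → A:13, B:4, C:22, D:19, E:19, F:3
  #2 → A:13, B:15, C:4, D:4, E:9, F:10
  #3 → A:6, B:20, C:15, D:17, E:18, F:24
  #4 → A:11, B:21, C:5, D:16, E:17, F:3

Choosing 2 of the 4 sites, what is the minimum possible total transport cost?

37

Open {#1, #2}.
  A→#1 13, B→#1 4, C→#2 4, D→#2 4, E→#2 9, F→#1 3  ⇒ total 37.
Compare {#2, #4}: total 46.
Compare {#2, #3}: total 48.
No size-2 selection does better; minimum is 37.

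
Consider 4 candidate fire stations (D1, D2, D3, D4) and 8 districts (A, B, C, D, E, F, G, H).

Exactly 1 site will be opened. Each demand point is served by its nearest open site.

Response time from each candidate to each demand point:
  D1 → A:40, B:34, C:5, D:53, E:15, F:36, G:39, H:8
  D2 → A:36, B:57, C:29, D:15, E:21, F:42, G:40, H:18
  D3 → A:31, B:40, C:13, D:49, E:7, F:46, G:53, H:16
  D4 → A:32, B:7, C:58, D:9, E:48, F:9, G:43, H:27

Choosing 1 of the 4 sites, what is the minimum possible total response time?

230

Open {D1}.
  A→D1 40, B→D1 34, C→D1 5, D→D1 53, E→D1 15, F→D1 36, G→D1 39, H→D1 8  ⇒ total 230.
Compare {D4}: total 233.
Compare {D3}: total 255.
No size-1 selection does better; minimum is 230.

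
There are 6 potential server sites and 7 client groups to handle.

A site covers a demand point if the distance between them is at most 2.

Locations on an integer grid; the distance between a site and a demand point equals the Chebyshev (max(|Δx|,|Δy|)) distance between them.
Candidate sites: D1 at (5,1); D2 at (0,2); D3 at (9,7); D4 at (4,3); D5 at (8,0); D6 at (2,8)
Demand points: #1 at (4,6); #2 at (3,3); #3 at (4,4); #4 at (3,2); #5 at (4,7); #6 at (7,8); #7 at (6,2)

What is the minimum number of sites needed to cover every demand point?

Coverage sets (demand points within 2 of each site):
  D1: {#2, #4, #7}
  D2: {}
  D3: {#6}
  D4: {#2, #3, #4, #7}
  D5: {#7}
  D6: {#1, #5}
No 2 sites suffice: every size-2 union leaves at least one demand point uncovered.
But {D3, D4, D6} covers everything, so the minimum is 3.

3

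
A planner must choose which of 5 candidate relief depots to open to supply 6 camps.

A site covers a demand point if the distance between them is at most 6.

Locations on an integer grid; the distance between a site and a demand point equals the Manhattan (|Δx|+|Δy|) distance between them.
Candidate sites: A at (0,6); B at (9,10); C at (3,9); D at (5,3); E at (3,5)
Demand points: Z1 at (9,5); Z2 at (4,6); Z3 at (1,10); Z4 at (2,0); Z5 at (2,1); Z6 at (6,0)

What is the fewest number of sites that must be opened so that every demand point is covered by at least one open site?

Coverage sets (demand points within 6 of each site):
  A: {Z2, Z3}
  B: {Z1}
  C: {Z2, Z3}
  D: {Z1, Z2, Z4, Z5, Z6}
  E: {Z1, Z2, Z4, Z5}
No single site covers all 6 demand points.
But {A, D} covers everything, so the minimum is 2.

2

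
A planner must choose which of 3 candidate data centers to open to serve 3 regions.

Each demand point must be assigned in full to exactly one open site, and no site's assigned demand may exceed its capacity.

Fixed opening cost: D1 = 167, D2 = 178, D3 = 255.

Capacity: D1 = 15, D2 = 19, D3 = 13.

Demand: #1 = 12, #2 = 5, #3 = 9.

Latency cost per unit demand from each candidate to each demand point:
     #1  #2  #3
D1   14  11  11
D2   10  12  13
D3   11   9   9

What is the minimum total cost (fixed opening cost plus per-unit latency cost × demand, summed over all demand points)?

Open {D1, D2}; cheapest assignment that respects the capacities:
  D1 (cap 15, load 14): #2, #3 — cost 5×11 + 9×11 = 154
  D2 (cap 19, load 12): #1 — cost 12×10 = 120
  Shipping 274, fixed 345 → total 619.
  Any other capacity-feasible assignment to {D1, D2} ships for at least 274.
Compare {D2, D3}: its best feasible assignment gives total 694.
Compare {D1, D3}: its best feasible assignment gives total 708.
Every other set of open sites that can feasibly serve all demand totals ≥ 694 even under its best assignment. Minimum: 619.

619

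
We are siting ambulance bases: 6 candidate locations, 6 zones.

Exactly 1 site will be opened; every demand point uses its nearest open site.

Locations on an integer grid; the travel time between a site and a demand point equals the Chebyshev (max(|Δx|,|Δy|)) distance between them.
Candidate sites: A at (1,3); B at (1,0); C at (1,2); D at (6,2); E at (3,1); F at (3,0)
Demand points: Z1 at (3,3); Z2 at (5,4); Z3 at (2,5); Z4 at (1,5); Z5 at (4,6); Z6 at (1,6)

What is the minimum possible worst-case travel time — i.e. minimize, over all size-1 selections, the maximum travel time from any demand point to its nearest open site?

Open {A}.
  Farthest demand point is Z2 at travel time 4 (to A); all others are ≤ 4.
With {C} the worst case is 4.
With {D} the worst case is 5.
No size-1 selection achieves below 4.

4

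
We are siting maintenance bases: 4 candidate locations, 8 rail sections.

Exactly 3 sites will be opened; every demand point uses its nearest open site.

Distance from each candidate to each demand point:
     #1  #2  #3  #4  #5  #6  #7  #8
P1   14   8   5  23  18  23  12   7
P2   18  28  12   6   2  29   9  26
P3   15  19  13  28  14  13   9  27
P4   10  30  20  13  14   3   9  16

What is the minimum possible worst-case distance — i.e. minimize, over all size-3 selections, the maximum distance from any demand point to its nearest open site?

Open {P1, P2, P4}.
  Farthest demand point is #1 at distance 10 (to P4); all others are ≤ 10.
With {P1, P2, P3} the worst case is 14.
With {P1, P3, P4} the worst case is 14.
No size-3 selection achieves below 10.

10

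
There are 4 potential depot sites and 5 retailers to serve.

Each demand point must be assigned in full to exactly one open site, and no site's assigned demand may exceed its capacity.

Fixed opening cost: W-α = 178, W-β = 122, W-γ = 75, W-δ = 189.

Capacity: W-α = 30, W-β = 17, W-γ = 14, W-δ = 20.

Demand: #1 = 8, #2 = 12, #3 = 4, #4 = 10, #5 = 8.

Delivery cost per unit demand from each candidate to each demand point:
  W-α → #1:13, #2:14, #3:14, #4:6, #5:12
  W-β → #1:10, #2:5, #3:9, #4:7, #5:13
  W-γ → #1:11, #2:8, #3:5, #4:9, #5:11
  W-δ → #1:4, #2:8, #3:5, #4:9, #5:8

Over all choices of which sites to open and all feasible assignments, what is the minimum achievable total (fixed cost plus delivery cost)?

Open {W-β, W-γ, W-δ}; cheapest assignment that respects the capacities:
  W-β (cap 17, load 12): #2 — cost 12×5 = 60
  W-γ (cap 14, load 14): #3, #4 — cost 4×5 + 10×9 = 110
  W-δ (cap 20, load 16): #1, #5 — cost 8×4 + 8×8 = 96
  Shipping 266, fixed 386 → total 652.
  Any other capacity-feasible assignment to {W-β, W-γ, W-δ} ships for at least 266.
Compare {W-α, W-β}: its best feasible assignment gives total 656.
Compare {W-α, W-γ}: its best feasible assignment gives total 665.
Every other set of open sites that can feasibly serve all demand totals ≥ 656 even under its best assignment. Minimum: 652.

652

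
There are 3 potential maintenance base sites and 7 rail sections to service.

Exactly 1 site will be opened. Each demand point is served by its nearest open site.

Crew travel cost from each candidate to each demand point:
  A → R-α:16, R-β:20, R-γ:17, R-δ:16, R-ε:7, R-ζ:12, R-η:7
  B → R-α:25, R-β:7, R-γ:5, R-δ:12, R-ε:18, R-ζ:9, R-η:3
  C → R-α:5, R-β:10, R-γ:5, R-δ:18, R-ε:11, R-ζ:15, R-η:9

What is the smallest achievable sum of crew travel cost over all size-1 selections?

73

Open {C}.
  R-α→C 5, R-β→C 10, R-γ→C 5, R-δ→C 18, R-ε→C 11, R-ζ→C 15, R-η→C 9  ⇒ total 73.
Compare {B}: total 79.
Compare {A}: total 95.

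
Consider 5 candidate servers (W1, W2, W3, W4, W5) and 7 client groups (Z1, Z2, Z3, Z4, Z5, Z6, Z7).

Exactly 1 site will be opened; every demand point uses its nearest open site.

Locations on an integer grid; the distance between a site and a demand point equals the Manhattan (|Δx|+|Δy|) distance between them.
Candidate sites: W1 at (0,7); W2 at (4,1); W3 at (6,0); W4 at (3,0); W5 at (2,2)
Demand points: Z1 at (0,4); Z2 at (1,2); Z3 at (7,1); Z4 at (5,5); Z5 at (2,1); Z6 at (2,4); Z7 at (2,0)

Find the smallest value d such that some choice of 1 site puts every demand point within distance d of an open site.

Open {W5}.
  Farthest demand point is Z3 at distance 6 (to W5); all others are ≤ 6.
With {W2} the worst case is 7.
With {W4} the worst case is 7.
No size-1 selection achieves below 6.

6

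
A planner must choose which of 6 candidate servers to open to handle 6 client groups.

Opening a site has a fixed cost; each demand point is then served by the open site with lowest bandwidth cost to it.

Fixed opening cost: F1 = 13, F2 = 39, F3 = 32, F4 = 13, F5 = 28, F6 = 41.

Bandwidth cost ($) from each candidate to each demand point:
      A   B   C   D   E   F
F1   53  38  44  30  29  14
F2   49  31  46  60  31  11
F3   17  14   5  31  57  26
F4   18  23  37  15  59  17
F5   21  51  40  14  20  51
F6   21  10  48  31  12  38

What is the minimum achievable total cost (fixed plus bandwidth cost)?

Open {F1, F3, F4}: assign each demand point to its cheapest open site.
  A→F3 17, B→F3 14, C→F3 5, D→F4 15, E→F1 29, F→F1 14
  bandwidth cost 94, fixed 58 → total 152.
Compare {F1, F3}: bandwidth cost 109 + fixed 45 = 154.
Compare {F3, F5}: bandwidth cost 96 + fixed 60 = 156.
Compare {F1, F3, F5}: bandwidth cost 84 + fixed 73 = 157.
All other subsets cost ≥ 154. Minimum total cost: 152.

152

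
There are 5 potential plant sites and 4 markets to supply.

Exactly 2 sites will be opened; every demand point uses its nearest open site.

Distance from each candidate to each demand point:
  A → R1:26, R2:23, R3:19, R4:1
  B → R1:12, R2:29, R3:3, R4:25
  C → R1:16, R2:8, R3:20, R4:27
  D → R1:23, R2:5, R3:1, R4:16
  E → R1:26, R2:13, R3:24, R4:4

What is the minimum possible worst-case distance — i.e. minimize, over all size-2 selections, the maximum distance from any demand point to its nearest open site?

13

Open {B, E}.
  Farthest demand point is R2 at distance 13 (to E); all others are ≤ 13.
With {B, D} the worst case is 16.
With {C, D} the worst case is 16.
No size-2 selection achieves below 13.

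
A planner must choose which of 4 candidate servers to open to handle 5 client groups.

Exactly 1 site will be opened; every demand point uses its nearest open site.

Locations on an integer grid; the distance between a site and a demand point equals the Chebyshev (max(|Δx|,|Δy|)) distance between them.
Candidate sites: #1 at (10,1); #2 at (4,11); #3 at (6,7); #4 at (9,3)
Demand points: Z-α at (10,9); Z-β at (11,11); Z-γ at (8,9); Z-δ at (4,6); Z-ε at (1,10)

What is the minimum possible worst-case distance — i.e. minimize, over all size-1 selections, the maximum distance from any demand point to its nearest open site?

Open {#3}.
  Farthest demand point is Z-β at distance 5 (to #3); all others are ≤ 5.
With {#2} the worst case is 7.
With {#4} the worst case is 8.
No size-1 selection achieves below 5.

5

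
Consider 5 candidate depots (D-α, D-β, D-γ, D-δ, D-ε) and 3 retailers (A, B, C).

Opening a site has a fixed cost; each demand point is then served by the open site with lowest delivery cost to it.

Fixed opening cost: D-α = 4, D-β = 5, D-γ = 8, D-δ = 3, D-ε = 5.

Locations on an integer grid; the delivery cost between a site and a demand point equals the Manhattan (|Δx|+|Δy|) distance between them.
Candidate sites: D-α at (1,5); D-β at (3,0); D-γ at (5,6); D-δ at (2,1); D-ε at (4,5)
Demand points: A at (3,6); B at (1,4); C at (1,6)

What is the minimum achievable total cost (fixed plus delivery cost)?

Open {D-α}: assign each demand point to its cheapest open site.
  A→D-α 3, B→D-α 1, C→D-α 1
  delivery cost 5, fixed 4 → total 9.
Compare {D-α, D-δ}: delivery cost 5 + fixed 7 = 12.
Compare {D-α, D-ε}: delivery cost 4 + fixed 9 = 13.
Compare {D-α, D-β}: delivery cost 5 + fixed 9 = 14.
All other subsets cost ≥ 12. Minimum total cost: 9.

9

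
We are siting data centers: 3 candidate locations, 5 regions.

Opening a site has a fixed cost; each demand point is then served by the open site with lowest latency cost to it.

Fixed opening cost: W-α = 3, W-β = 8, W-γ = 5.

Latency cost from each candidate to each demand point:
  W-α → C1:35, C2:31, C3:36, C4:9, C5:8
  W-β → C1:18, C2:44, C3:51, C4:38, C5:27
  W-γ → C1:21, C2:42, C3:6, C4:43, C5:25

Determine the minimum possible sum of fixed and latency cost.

Open {W-α, W-γ}: assign each demand point to its cheapest open site.
  C1→W-γ 21, C2→W-α 31, C3→W-γ 6, C4→W-α 9, C5→W-α 8
  latency cost 75, fixed 8 → total 83.
Compare {W-α, W-β, W-γ}: latency cost 72 + fixed 16 = 88.
Compare {W-α, W-β}: latency cost 102 + fixed 11 = 113.
Compare {W-α}: latency cost 119 + fixed 3 = 122.
All other subsets cost ≥ 88. Minimum total cost: 83.

83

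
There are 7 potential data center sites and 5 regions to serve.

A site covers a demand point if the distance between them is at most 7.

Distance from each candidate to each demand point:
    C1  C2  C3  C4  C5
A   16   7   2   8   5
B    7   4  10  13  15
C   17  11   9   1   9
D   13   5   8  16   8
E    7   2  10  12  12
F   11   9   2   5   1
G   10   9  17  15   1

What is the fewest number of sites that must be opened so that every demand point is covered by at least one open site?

Coverage sets (demand points within 7 of each site):
  A: {C2, C3, C5}
  B: {C1, C2}
  C: {C4}
  D: {C2}
  E: {C1, C2}
  F: {C3, C4, C5}
  G: {C5}
No single site covers all 5 demand points.
But {B, F} covers everything, so the minimum is 2.

2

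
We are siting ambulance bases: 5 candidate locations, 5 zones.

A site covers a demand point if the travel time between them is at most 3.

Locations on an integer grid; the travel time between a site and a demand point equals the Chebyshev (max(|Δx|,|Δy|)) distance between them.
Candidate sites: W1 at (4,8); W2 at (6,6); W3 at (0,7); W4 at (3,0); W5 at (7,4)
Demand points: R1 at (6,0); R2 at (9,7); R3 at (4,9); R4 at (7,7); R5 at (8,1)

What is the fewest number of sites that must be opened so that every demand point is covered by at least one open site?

3

Coverage sets (demand points within 3 of each site):
  W1: {R3, R4}
  W2: {R2, R3, R4}
  W3: {}
  W4: {R1}
  W5: {R2, R4, R5}
No 2 sites suffice: every size-2 union leaves at least one demand point uncovered.
But {W1, W4, W5} covers everything, so the minimum is 3.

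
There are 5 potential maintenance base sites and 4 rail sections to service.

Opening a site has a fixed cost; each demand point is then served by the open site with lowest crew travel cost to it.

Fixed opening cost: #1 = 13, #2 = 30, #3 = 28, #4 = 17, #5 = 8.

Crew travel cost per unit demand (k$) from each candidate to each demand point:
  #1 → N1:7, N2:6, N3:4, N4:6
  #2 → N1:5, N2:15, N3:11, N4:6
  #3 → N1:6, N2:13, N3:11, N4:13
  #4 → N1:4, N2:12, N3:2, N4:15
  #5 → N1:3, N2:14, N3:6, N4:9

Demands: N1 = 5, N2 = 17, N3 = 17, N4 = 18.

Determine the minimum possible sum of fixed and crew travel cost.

294

Open {#1, #4}: assign each demand point to its cheapest open site.
  N1→#4 5×4=20, N2→#1 17×6=102, N3→#4 17×2=34, N4→#1 18×6=108
  crew travel cost 264, fixed 30 → total 294.
Compare {#1, #4, #5}: crew travel cost 259 + fixed 38 = 297.
Compare {#1, #5}: crew travel cost 293 + fixed 21 = 314.
Compare {#1, #3, #4}: crew travel cost 264 + fixed 58 = 322.
All other subsets cost ≥ 297. Minimum total cost: 294.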